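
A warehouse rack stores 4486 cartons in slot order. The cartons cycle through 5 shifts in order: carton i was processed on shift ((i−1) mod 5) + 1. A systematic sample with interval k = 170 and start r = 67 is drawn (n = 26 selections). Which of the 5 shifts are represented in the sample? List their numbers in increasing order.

2

Consecutive selections differ by k = 170, so their shift numbers differ by 170 mod 5 = 0.
gcd(170, 5) = 5, so the sample visits 5/5 = 1 distinct residues mod 5.
Start 67 is shift 2; the shifts hit are 2.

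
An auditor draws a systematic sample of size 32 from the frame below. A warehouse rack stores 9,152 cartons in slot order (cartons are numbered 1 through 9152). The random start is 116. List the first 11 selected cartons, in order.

k = N/n = 9152/32 = 286
carton 1: 116
carton 2: 116 + 286 = 402
carton 3: 402 + 286 = 688
carton 4: 688 + 286 = 974
carton 5: 974 + 286 = 1260
carton 6: 1260 + 286 = 1546
carton 7: 1546 + 286 = 1832
carton 8: 1832 + 286 = 2118
carton 9: 2118 + 286 = 2404
carton 10: 2404 + 286 = 2690
carton 11: 2690 + 286 = 2976

116, 402, 688, 974, 1260, 1546, 1832, 2118, 2404, 2690, 2976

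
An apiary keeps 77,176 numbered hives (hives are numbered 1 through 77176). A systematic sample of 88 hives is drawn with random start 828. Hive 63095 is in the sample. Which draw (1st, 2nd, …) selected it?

k = 77176/88 = 877
position = (63095 − 828)/877 + 1 = 62267/877 + 1 = 71 + 1 = 72

72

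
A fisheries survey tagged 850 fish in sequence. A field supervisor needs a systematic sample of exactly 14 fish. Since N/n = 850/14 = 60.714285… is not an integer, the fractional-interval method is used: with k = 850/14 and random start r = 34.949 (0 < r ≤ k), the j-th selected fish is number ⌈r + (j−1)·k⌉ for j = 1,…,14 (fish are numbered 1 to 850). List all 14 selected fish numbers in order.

j=1: r + 0k = 34.949 → ⌈·⌉ = 35
j=2: r + 1k = 95.663285… → ⌈·⌉ = 96
j=3: r + 2k = 156.377571… → ⌈·⌉ = 157
j=4: r + 3k = 217.091857… → ⌈·⌉ = 218
j=5: r + 4k = 277.806142… → ⌈·⌉ = 278
j=6: r + 5k = 338.520428… → ⌈·⌉ = 339
j=7: r + 6k = 399.234714… → ⌈·⌉ = 400
j=8: r + 7k = 459.949 → ⌈·⌉ = 460
j=9: r + 8k = 520.663285… → ⌈·⌉ = 521
j=10: r + 9k = 581.377571… → ⌈·⌉ = 582
j=11: r + 10k = 642.091857… → ⌈·⌉ = 643
j=12: r + 11k = 702.806142… → ⌈·⌉ = 703
j=13: r + 12k = 763.520428… → ⌈·⌉ = 764
j=14: r + 13k = 824.234714… → ⌈·⌉ = 825

35, 96, 157, 218, 278, 339, 400, 460, 521, 582, 643, 703, 764, 825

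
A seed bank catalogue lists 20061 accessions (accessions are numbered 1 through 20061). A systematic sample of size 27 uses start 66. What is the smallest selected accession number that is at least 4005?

4524

k = 20061/27 = 743
Steps past start: ⌈(4005 − 66)/743⌉ = ⌈3939/743⌉ = 6
Selected accession: 66 + 6×743 = 4524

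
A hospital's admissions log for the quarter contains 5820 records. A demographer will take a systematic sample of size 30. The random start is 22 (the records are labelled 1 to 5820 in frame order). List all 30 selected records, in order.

k = N/n = 5820/30 = 194
record 1: 22
record 2: 22 + 194 = 216
record 3: 216 + 194 = 410
record 4: 410 + 194 = 604
record 5: 604 + 194 = 798
record 6: 798 + 194 = 992
record 7: 992 + 194 = 1186
record 8: 1186 + 194 = 1380
record 9: 1380 + 194 = 1574
record 10: 1574 + 194 = 1768
record 11: 1768 + 194 = 1962
record 12: 1962 + 194 = 2156
record 13: 2156 + 194 = 2350
record 14: 2350 + 194 = 2544
record 15: 2544 + 194 = 2738
record 16: 2738 + 194 = 2932
record 17: 2932 + 194 = 3126
record 18: 3126 + 194 = 3320
record 19: 3320 + 194 = 3514
record 20: 3514 + 194 = 3708
record 21: 3708 + 194 = 3902
record 22: 3902 + 194 = 4096
record 23: 4096 + 194 = 4290
record 24: 4290 + 194 = 4484
record 25: 4484 + 194 = 4678
record 26: 4678 + 194 = 4872
record 27: 4872 + 194 = 5066
record 28: 5066 + 194 = 5260
record 29: 5260 + 194 = 5454
record 30: 5454 + 194 = 5648

22, 216, 410, 604, 798, 992, 1186, 1380, 1574, 1768, 1962, 2156, 2350, 2544, 2738, 2932, 3126, 3320, 3514, 3708, 3902, 4096, 4290, 4484, 4678, 4872, 5066, 5260, 5454, 5648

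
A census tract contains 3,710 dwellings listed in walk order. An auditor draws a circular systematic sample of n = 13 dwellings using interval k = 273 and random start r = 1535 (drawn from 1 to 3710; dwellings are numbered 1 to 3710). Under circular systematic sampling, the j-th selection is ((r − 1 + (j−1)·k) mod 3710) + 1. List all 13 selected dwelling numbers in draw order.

1535, 1808, 2081, 2354, 2627, 2900, 3173, 3446, 9, 282, 555, 828, 1101

Selection 1: 1535
Selection 2: 1535 + 273 = 1808
Selection 3: 1808 + 273 = 2081
Selection 4: 2081 + 273 = 2354
Selection 5: 2354 + 273 = 2627
Selection 6: 2627 + 273 = 2900
Selection 7: 2900 + 273 = 3173
Selection 8: 3173 + 273 = 3446
Selection 9: 3446 + 273 = 3719 → 3719 − 3710 = 9
Selection 10: 9 + 273 = 282
Selection 11: 282 + 273 = 555
Selection 12: 555 + 273 = 828
Selection 13: 828 + 273 = 1101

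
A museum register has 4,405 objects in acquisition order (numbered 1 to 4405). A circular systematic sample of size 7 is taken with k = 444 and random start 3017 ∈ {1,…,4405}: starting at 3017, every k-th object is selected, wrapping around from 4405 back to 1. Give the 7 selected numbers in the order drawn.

3017, 3461, 3905, 4349, 388, 832, 1276

Selection 1: 3017
Selection 2: 3017 + 444 = 3461
Selection 3: 3461 + 444 = 3905
Selection 4: 3905 + 444 = 4349
Selection 5: 4349 + 444 = 4793 → 4793 − 4405 = 388
Selection 6: 388 + 444 = 832
Selection 7: 832 + 444 = 1276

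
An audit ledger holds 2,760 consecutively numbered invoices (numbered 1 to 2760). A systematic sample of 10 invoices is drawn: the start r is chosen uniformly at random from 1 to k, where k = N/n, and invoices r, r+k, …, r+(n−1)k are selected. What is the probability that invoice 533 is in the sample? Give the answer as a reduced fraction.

k = 2760/10 = 276.
Invoice 533 is selected iff r ≡ 533 (mod 276); exactly one such r in {1,…,276}.
Inclusion probability = 1/276.

1/276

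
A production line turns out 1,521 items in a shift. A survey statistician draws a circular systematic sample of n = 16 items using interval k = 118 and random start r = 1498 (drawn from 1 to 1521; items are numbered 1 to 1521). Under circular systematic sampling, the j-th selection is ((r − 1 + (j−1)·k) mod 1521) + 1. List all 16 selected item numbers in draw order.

1498, 95, 213, 331, 449, 567, 685, 803, 921, 1039, 1157, 1275, 1393, 1511, 108, 226

Selection 1: 1498
Selection 2: 1498 + 118 = 1616 → 1616 − 1521 = 95
Selection 3: 95 + 118 = 213
Selection 4: 213 + 118 = 331
Selection 5: 331 + 118 = 449
Selection 6: 449 + 118 = 567
Selection 7: 567 + 118 = 685
Selection 8: 685 + 118 = 803
Selection 9: 803 + 118 = 921
Selection 10: 921 + 118 = 1039
Selection 11: 1039 + 118 = 1157
Selection 12: 1157 + 118 = 1275
Selection 13: 1275 + 118 = 1393
Selection 14: 1393 + 118 = 1511
Selection 15: 1511 + 118 = 1629 → 1629 − 1521 = 108
Selection 16: 108 + 118 = 226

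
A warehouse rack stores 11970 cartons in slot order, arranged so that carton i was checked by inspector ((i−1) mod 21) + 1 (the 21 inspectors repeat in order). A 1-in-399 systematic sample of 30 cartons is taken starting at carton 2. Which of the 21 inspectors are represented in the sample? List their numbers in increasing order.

2

Consecutive selections differ by k = 399, so their inspector numbers differ by 399 mod 21 = 0.
gcd(399, 21) = 21, so the sample visits 21/21 = 1 distinct residues mod 21.
Start 2 is inspector 2; the inspectors hit are 2.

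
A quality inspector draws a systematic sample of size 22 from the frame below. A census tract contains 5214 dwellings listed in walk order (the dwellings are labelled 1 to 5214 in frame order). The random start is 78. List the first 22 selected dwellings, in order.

78, 315, 552, 789, 1026, 1263, 1500, 1737, 1974, 2211, 2448, 2685, 2922, 3159, 3396, 3633, 3870, 4107, 4344, 4581, 4818, 5055

k = N/n = 5214/22 = 237
dwelling 1: 78
dwelling 2: 78 + 237 = 315
dwelling 3: 315 + 237 = 552
dwelling 4: 552 + 237 = 789
dwelling 5: 789 + 237 = 1026
dwelling 6: 1026 + 237 = 1263
dwelling 7: 1263 + 237 = 1500
dwelling 8: 1500 + 237 = 1737
dwelling 9: 1737 + 237 = 1974
dwelling 10: 1974 + 237 = 2211
dwelling 11: 2211 + 237 = 2448
dwelling 12: 2448 + 237 = 2685
dwelling 13: 2685 + 237 = 2922
dwelling 14: 2922 + 237 = 3159
dwelling 15: 3159 + 237 = 3396
dwelling 16: 3396 + 237 = 3633
dwelling 17: 3633 + 237 = 3870
dwelling 18: 3870 + 237 = 4107
dwelling 19: 4107 + 237 = 4344
dwelling 20: 4344 + 237 = 4581
dwelling 21: 4581 + 237 = 4818
dwelling 22: 4818 + 237 = 5055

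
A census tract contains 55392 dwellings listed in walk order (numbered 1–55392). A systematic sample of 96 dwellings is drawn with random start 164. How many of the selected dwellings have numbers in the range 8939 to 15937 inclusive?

12

k = 55392/96 = 577
First selection ≥ 8939: 164 + ⌈(8939−164)/577⌉·577 = 164 + 16×577 = 9396
Last selection ≤ 15937: 164 + ⌊(15937−164)/577⌋·577 = 164 + 27×577 = 15743
Count = 27 − 16 + 1 = 12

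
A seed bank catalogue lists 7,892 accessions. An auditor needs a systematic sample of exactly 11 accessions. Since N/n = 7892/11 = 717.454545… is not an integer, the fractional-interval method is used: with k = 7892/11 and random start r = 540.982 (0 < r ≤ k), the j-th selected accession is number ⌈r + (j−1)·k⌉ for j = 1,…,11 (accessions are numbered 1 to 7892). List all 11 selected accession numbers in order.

541, 1259, 1976, 2694, 3411, 4129, 4846, 5564, 6281, 6999, 7716

j=1: r + 0k = 540.982 → ⌈·⌉ = 541
j=2: r + 1k = 1258.436545… → ⌈·⌉ = 1259
j=3: r + 2k = 1975.891090… → ⌈·⌉ = 1976
j=4: r + 3k = 2693.345636… → ⌈·⌉ = 2694
j=5: r + 4k = 3410.800181… → ⌈·⌉ = 3411
j=6: r + 5k = 4128.254727… → ⌈·⌉ = 4129
j=7: r + 6k = 4845.709272… → ⌈·⌉ = 4846
j=8: r + 7k = 5563.163818… → ⌈·⌉ = 5564
j=9: r + 8k = 6280.618363… → ⌈·⌉ = 6281
j=10: r + 9k = 6998.072909… → ⌈·⌉ = 6999
j=11: r + 10k = 7715.527454… → ⌈·⌉ = 7716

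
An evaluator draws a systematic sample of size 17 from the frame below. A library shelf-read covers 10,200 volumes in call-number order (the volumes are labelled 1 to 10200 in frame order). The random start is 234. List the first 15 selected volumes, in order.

234, 834, 1434, 2034, 2634, 3234, 3834, 4434, 5034, 5634, 6234, 6834, 7434, 8034, 8634

k = N/n = 10200/17 = 600
volume 1: 234
volume 2: 234 + 600 = 834
volume 3: 834 + 600 = 1434
volume 4: 1434 + 600 = 2034
volume 5: 2034 + 600 = 2634
volume 6: 2634 + 600 = 3234
volume 7: 3234 + 600 = 3834
volume 8: 3834 + 600 = 4434
volume 9: 4434 + 600 = 5034
volume 10: 5034 + 600 = 5634
volume 11: 5634 + 600 = 6234
volume 12: 6234 + 600 = 6834
volume 13: 6834 + 600 = 7434
volume 14: 7434 + 600 = 8034
volume 15: 8034 + 600 = 8634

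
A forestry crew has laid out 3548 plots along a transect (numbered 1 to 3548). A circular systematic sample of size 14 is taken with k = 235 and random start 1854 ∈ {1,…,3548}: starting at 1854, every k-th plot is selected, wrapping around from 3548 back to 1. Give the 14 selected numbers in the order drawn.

Selection 1: 1854
Selection 2: 1854 + 235 = 2089
Selection 3: 2089 + 235 = 2324
Selection 4: 2324 + 235 = 2559
Selection 5: 2559 + 235 = 2794
Selection 6: 2794 + 235 = 3029
Selection 7: 3029 + 235 = 3264
Selection 8: 3264 + 235 = 3499
Selection 9: 3499 + 235 = 3734 → 3734 − 3548 = 186
Selection 10: 186 + 235 = 421
Selection 11: 421 + 235 = 656
Selection 12: 656 + 235 = 891
Selection 13: 891 + 235 = 1126
Selection 14: 1126 + 235 = 1361

1854, 2089, 2324, 2559, 2794, 3029, 3264, 3499, 186, 421, 656, 891, 1126, 1361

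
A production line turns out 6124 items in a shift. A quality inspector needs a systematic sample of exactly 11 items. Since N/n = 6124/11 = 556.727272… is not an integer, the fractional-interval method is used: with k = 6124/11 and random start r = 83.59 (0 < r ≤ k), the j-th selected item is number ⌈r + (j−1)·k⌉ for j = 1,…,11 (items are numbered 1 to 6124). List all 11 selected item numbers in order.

84, 641, 1198, 1754, 2311, 2868, 3424, 3981, 4538, 5095, 5651

j=1: r + 0k = 83.59 → ⌈·⌉ = 84
j=2: r + 1k = 640.317272… → ⌈·⌉ = 641
j=3: r + 2k = 1197.044545… → ⌈·⌉ = 1198
j=4: r + 3k = 1753.771818… → ⌈·⌉ = 1754
j=5: r + 4k = 2310.499090… → ⌈·⌉ = 2311
j=6: r + 5k = 2867.226363… → ⌈·⌉ = 2868
j=7: r + 6k = 3423.953636… → ⌈·⌉ = 3424
j=8: r + 7k = 3980.680909… → ⌈·⌉ = 3981
j=9: r + 8k = 4537.408181… → ⌈·⌉ = 4538
j=10: r + 9k = 5094.135454… → ⌈·⌉ = 5095
j=11: r + 10k = 5650.862727… → ⌈·⌉ = 5651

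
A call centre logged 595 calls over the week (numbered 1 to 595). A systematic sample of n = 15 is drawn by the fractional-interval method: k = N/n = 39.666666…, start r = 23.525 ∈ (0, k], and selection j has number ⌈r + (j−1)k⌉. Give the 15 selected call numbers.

24, 64, 103, 143, 183, 222, 262, 302, 341, 381, 421, 460, 500, 540, 579

j=1: r + 0k = 23.525 → ⌈·⌉ = 24
j=2: r + 1k = 63.191666… → ⌈·⌉ = 64
j=3: r + 2k = 102.858333… → ⌈·⌉ = 103
j=4: r + 3k = 142.525 → ⌈·⌉ = 143
j=5: r + 4k = 182.191666… → ⌈·⌉ = 183
j=6: r + 5k = 221.858333… → ⌈·⌉ = 222
j=7: r + 6k = 261.525 → ⌈·⌉ = 262
j=8: r + 7k = 301.191666… → ⌈·⌉ = 302
j=9: r + 8k = 340.858333… → ⌈·⌉ = 341
j=10: r + 9k = 380.525 → ⌈·⌉ = 381
j=11: r + 10k = 420.191666… → ⌈·⌉ = 421
j=12: r + 11k = 459.858333… → ⌈·⌉ = 460
j=13: r + 12k = 499.525 → ⌈·⌉ = 500
j=14: r + 13k = 539.191666… → ⌈·⌉ = 540
j=15: r + 14k = 578.858333… → ⌈·⌉ = 579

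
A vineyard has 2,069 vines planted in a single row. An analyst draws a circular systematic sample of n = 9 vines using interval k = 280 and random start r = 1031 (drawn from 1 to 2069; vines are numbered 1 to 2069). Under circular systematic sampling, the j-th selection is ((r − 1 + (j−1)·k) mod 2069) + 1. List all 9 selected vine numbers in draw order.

Selection 1: 1031
Selection 2: 1031 + 280 = 1311
Selection 3: 1311 + 280 = 1591
Selection 4: 1591 + 280 = 1871
Selection 5: 1871 + 280 = 2151 → 2151 − 2069 = 82
Selection 6: 82 + 280 = 362
Selection 7: 362 + 280 = 642
Selection 8: 642 + 280 = 922
Selection 9: 922 + 280 = 1202

1031, 1311, 1591, 1871, 82, 362, 642, 922, 1202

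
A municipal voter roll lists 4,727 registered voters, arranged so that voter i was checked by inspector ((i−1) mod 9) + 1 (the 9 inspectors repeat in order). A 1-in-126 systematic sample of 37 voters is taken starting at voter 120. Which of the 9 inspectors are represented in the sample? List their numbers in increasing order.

Consecutive selections differ by k = 126, so their inspector numbers differ by 126 mod 9 = 0.
gcd(126, 9) = 9, so the sample visits 9/9 = 1 distinct residues mod 9.
Start 120 is inspector 3; the inspectors hit are 3.

3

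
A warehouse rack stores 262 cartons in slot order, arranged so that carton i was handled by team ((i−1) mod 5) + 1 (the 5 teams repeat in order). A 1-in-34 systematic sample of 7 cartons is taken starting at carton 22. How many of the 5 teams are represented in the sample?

5

Consecutive selections differ by k = 34, so their team numbers differ by 34 mod 5 = 4.
gcd(34, 5) = 1, so the sample visits 5/1 = 5 distinct residues mod 5.
Start 22 is team 2; the teams hit are 1, 2, 3, 4, 5.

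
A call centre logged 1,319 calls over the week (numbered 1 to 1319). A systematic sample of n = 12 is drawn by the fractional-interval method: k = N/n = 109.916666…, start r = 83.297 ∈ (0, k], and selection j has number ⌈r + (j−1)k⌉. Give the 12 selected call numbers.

j=1: r + 0k = 83.297 → ⌈·⌉ = 84
j=2: r + 1k = 193.213666… → ⌈·⌉ = 194
j=3: r + 2k = 303.130333… → ⌈·⌉ = 304
j=4: r + 3k = 413.047 → ⌈·⌉ = 414
j=5: r + 4k = 522.963666… → ⌈·⌉ = 523
j=6: r + 5k = 632.880333… → ⌈·⌉ = 633
j=7: r + 6k = 742.797 → ⌈·⌉ = 743
j=8: r + 7k = 852.713666… → ⌈·⌉ = 853
j=9: r + 8k = 962.630333… → ⌈·⌉ = 963
j=10: r + 9k = 1072.547 → ⌈·⌉ = 1073
j=11: r + 10k = 1182.463666… → ⌈·⌉ = 1183
j=12: r + 11k = 1292.380333… → ⌈·⌉ = 1293

84, 194, 304, 414, 523, 633, 743, 853, 963, 1073, 1183, 1293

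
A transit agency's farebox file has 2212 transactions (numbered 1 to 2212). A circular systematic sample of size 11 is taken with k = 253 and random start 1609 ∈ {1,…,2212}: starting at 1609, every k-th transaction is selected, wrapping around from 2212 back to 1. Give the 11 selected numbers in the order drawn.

1609, 1862, 2115, 156, 409, 662, 915, 1168, 1421, 1674, 1927

Selection 1: 1609
Selection 2: 1609 + 253 = 1862
Selection 3: 1862 + 253 = 2115
Selection 4: 2115 + 253 = 2368 → 2368 − 2212 = 156
Selection 5: 156 + 253 = 409
Selection 6: 409 + 253 = 662
Selection 7: 662 + 253 = 915
Selection 8: 915 + 253 = 1168
Selection 9: 1168 + 253 = 1421
Selection 10: 1421 + 253 = 1674
Selection 11: 1674 + 253 = 1927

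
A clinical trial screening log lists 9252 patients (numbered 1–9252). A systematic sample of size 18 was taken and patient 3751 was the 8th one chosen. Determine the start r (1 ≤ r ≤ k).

k = 9252/18 = 514
r = 3751 − (8−1)×514 = 3751 − 3598 = 153

153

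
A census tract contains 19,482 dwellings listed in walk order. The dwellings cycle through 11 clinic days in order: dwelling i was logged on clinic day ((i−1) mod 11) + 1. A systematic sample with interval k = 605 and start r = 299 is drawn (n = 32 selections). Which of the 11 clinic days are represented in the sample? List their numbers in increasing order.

2

Consecutive selections differ by k = 605, so their clinic day numbers differ by 605 mod 11 = 0.
gcd(605, 11) = 11, so the sample visits 11/11 = 1 distinct residues mod 11.
Start 299 is clinic day 2; the clinic days hit are 2.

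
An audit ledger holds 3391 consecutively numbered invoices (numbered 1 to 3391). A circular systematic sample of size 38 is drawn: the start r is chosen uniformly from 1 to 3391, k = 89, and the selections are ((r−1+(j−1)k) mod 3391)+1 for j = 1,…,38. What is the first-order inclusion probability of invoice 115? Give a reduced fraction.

38/3391

For each position j, as r ranges over 1…3391 the j-th selection hits every invoice exactly once, so invoice 115 is selected for exactly 38 of the 3391 starts.
Inclusion probability = 38/3391.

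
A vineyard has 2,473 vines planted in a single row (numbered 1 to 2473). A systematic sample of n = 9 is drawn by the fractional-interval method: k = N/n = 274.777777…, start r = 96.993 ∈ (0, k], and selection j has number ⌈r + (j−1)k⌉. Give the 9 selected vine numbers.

j=1: r + 0k = 96.993 → ⌈·⌉ = 97
j=2: r + 1k = 371.770777… → ⌈·⌉ = 372
j=3: r + 2k = 646.548555… → ⌈·⌉ = 647
j=4: r + 3k = 921.326333… → ⌈·⌉ = 922
j=5: r + 4k = 1196.104111… → ⌈·⌉ = 1197
j=6: r + 5k = 1470.881888… → ⌈·⌉ = 1471
j=7: r + 6k = 1745.659666… → ⌈·⌉ = 1746
j=8: r + 7k = 2020.437444… → ⌈·⌉ = 2021
j=9: r + 8k = 2295.215222… → ⌈·⌉ = 2296

97, 372, 647, 922, 1197, 1471, 1746, 2021, 2296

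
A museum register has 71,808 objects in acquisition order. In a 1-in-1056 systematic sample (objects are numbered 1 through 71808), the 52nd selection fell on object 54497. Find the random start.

641

k = 1056
r = 54497 − (52−1)×1056 = 54497 − 53856 = 641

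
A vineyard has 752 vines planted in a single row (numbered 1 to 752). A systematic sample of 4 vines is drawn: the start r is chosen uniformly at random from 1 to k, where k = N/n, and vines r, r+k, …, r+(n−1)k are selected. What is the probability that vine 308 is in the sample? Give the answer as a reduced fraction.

k = 752/4 = 188.
Vine 308 is selected iff r ≡ 308 (mod 188); exactly one such r in {1,…,188}.
Inclusion probability = 1/188.

1/188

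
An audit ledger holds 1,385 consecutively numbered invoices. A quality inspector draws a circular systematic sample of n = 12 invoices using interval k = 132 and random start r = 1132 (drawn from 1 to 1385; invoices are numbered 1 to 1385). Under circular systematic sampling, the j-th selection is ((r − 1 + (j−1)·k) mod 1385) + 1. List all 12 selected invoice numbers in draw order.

Selection 1: 1132
Selection 2: 1132 + 132 = 1264
Selection 3: 1264 + 132 = 1396 → 1396 − 1385 = 11
Selection 4: 11 + 132 = 143
Selection 5: 143 + 132 = 275
Selection 6: 275 + 132 = 407
Selection 7: 407 + 132 = 539
Selection 8: 539 + 132 = 671
Selection 9: 671 + 132 = 803
Selection 10: 803 + 132 = 935
Selection 11: 935 + 132 = 1067
Selection 12: 1067 + 132 = 1199

1132, 1264, 11, 143, 275, 407, 539, 671, 803, 935, 1067, 1199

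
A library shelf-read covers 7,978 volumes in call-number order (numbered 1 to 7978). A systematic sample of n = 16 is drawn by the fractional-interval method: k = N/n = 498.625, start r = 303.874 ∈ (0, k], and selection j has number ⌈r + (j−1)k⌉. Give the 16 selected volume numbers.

304, 803, 1302, 1800, 2299, 2797, 3296, 3795, 4293, 4792, 5291, 5789, 6288, 6786, 7285, 7784

j=1: r + 0k = 303.874 → ⌈·⌉ = 304
j=2: r + 1k = 802.499 → ⌈·⌉ = 803
j=3: r + 2k = 1301.124 → ⌈·⌉ = 1302
j=4: r + 3k = 1799.749 → ⌈·⌉ = 1800
j=5: r + 4k = 2298.374 → ⌈·⌉ = 2299
j=6: r + 5k = 2796.999 → ⌈·⌉ = 2797
j=7: r + 6k = 3295.624 → ⌈·⌉ = 3296
j=8: r + 7k = 3794.249 → ⌈·⌉ = 3795
j=9: r + 8k = 4292.874 → ⌈·⌉ = 4293
j=10: r + 9k = 4791.499 → ⌈·⌉ = 4792
j=11: r + 10k = 5290.124 → ⌈·⌉ = 5291
j=12: r + 11k = 5788.749 → ⌈·⌉ = 5789
j=13: r + 12k = 6287.374 → ⌈·⌉ = 6288
j=14: r + 13k = 6785.999 → ⌈·⌉ = 6786
j=15: r + 14k = 7284.624 → ⌈·⌉ = 7285
j=16: r + 15k = 7783.249 → ⌈·⌉ = 7784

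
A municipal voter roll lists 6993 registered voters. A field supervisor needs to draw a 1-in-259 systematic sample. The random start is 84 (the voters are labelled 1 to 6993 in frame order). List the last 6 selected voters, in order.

5523, 5782, 6041, 6300, 6559, 6818

22nd selection = 84 + 21×259 = 5523
23rd: 5523 + 259 = 5782
24th: 5782 + 259 = 6041
25th: 6041 + 259 = 6300
26th: 6300 + 259 = 6559
27th: 6559 + 259 = 6818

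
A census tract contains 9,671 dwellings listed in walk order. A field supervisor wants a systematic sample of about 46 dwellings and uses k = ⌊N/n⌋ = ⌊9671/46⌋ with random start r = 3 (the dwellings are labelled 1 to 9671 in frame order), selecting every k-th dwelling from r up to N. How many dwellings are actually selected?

k = ⌊9671/46⌋ = 210
Achieved size = ⌊(9671 − 3)/210⌋ + 1 = ⌊9668/210⌋ + 1 = 46 + 1 = 47
(last selection: 3 + 46×210 = 9663 ≤ 9671; next would be 9873 > 9671)

47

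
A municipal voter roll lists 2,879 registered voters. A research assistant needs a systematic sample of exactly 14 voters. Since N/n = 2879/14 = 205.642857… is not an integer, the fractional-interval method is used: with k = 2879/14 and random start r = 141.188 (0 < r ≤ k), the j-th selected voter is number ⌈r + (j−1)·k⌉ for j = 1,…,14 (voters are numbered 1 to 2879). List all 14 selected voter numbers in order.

142, 347, 553, 759, 964, 1170, 1376, 1581, 1787, 1992, 2198, 2404, 2609, 2815

j=1: r + 0k = 141.188 → ⌈·⌉ = 142
j=2: r + 1k = 346.830857… → ⌈·⌉ = 347
j=3: r + 2k = 552.473714… → ⌈·⌉ = 553
j=4: r + 3k = 758.116571… → ⌈·⌉ = 759
j=5: r + 4k = 963.759428… → ⌈·⌉ = 964
j=6: r + 5k = 1169.402285… → ⌈·⌉ = 1170
j=7: r + 6k = 1375.045142… → ⌈·⌉ = 1376
j=8: r + 7k = 1580.688 → ⌈·⌉ = 1581
j=9: r + 8k = 1786.330857… → ⌈·⌉ = 1787
j=10: r + 9k = 1991.973714… → ⌈·⌉ = 1992
j=11: r + 10k = 2197.616571… → ⌈·⌉ = 2198
j=12: r + 11k = 2403.259428… → ⌈·⌉ = 2404
j=13: r + 12k = 2608.902285… → ⌈·⌉ = 2609
j=14: r + 13k = 2814.545142… → ⌈·⌉ = 2815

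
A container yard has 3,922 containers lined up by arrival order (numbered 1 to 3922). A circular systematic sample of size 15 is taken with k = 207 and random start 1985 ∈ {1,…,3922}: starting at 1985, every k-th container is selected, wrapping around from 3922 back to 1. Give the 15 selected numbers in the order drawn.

Selection 1: 1985
Selection 2: 1985 + 207 = 2192
Selection 3: 2192 + 207 = 2399
Selection 4: 2399 + 207 = 2606
Selection 5: 2606 + 207 = 2813
Selection 6: 2813 + 207 = 3020
Selection 7: 3020 + 207 = 3227
Selection 8: 3227 + 207 = 3434
Selection 9: 3434 + 207 = 3641
Selection 10: 3641 + 207 = 3848
Selection 11: 3848 + 207 = 4055 → 4055 − 3922 = 133
Selection 12: 133 + 207 = 340
Selection 13: 340 + 207 = 547
Selection 14: 547 + 207 = 754
Selection 15: 754 + 207 = 961

1985, 2192, 2399, 2606, 2813, 3020, 3227, 3434, 3641, 3848, 133, 340, 547, 754, 961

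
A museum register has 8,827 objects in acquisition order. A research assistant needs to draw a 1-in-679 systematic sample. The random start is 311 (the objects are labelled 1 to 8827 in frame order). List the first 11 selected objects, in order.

object 1: 311
object 2: 311 + 679 = 990
object 3: 990 + 679 = 1669
object 4: 1669 + 679 = 2348
object 5: 2348 + 679 = 3027
object 6: 3027 + 679 = 3706
object 7: 3706 + 679 = 4385
object 8: 4385 + 679 = 5064
object 9: 5064 + 679 = 5743
object 10: 5743 + 679 = 6422
object 11: 6422 + 679 = 7101

311, 990, 1669, 2348, 3027, 3706, 4385, 5064, 5743, 6422, 7101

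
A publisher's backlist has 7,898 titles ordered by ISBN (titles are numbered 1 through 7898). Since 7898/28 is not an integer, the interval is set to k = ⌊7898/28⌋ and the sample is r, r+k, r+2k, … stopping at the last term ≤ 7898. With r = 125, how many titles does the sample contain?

28

k = ⌊7898/28⌋ = 282
Achieved size = ⌊(7898 − 125)/282⌋ + 1 = ⌊7773/282⌋ + 1 = 27 + 1 = 28
(last selection: 125 + 27×282 = 7739 ≤ 7898; next would be 8021 > 7898)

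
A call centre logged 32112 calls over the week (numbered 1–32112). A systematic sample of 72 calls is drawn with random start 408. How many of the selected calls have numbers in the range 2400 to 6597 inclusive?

9

k = 32112/72 = 446
First selection ≥ 2400: 408 + ⌈(2400−408)/446⌉·446 = 408 + 5×446 = 2638
Last selection ≤ 6597: 408 + ⌊(6597−408)/446⌋·446 = 408 + 13×446 = 6206
Count = 13 − 5 + 1 = 9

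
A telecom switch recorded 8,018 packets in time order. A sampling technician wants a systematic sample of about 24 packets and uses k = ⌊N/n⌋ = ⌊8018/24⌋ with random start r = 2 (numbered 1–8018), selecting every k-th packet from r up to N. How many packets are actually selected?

k = ⌊8018/24⌋ = 334
Achieved size = ⌊(8018 − 2)/334⌋ + 1 = ⌊8016/334⌋ + 1 = 24 + 1 = 25
(last selection: 2 + 24×334 = 8018 ≤ 8018; next would be 8352 > 8018)

25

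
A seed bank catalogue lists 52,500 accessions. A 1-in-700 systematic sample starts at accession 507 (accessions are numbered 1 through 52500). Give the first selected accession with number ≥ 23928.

k = 700
Steps past start: ⌈(23928 − 507)/700⌉ = ⌈23421/700⌉ = 34
Selected accession: 507 + 34×700 = 24307

24307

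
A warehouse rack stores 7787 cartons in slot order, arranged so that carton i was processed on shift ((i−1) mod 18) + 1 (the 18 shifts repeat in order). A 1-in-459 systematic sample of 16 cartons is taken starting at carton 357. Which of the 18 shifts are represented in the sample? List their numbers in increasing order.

Consecutive selections differ by k = 459, so their shift numbers differ by 459 mod 18 = 9.
gcd(459, 18) = 9, so the sample visits 18/9 = 2 distinct residues mod 18.
Start 357 is shift 15; the shifts hit are 6, 15.

6, 15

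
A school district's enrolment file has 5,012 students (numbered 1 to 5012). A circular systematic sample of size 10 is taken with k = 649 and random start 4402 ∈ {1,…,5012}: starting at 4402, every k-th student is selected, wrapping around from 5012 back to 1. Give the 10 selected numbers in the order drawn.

Selection 1: 4402
Selection 2: 4402 + 649 = 5051 → 5051 − 5012 = 39
Selection 3: 39 + 649 = 688
Selection 4: 688 + 649 = 1337
Selection 5: 1337 + 649 = 1986
Selection 6: 1986 + 649 = 2635
Selection 7: 2635 + 649 = 3284
Selection 8: 3284 + 649 = 3933
Selection 9: 3933 + 649 = 4582
Selection 10: 4582 + 649 = 5231 → 5231 − 5012 = 219

4402, 39, 688, 1337, 1986, 2635, 3284, 3933, 4582, 219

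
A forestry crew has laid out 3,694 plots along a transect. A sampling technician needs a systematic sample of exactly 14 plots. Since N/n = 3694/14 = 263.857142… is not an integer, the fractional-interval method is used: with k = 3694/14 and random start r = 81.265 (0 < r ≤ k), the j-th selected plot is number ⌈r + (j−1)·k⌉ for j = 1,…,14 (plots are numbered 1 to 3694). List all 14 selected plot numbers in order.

82, 346, 609, 873, 1137, 1401, 1665, 1929, 2193, 2456, 2720, 2984, 3248, 3512

j=1: r + 0k = 81.265 → ⌈·⌉ = 82
j=2: r + 1k = 345.122142… → ⌈·⌉ = 346
j=3: r + 2k = 608.979285… → ⌈·⌉ = 609
j=4: r + 3k = 872.836428… → ⌈·⌉ = 873
j=5: r + 4k = 1136.693571… → ⌈·⌉ = 1137
j=6: r + 5k = 1400.550714… → ⌈·⌉ = 1401
j=7: r + 6k = 1664.407857… → ⌈·⌉ = 1665
j=8: r + 7k = 1928.265 → ⌈·⌉ = 1929
j=9: r + 8k = 2192.122142… → ⌈·⌉ = 2193
j=10: r + 9k = 2455.979285… → ⌈·⌉ = 2456
j=11: r + 10k = 2719.836428… → ⌈·⌉ = 2720
j=12: r + 11k = 2983.693571… → ⌈·⌉ = 2984
j=13: r + 12k = 3247.550714… → ⌈·⌉ = 3248
j=14: r + 13k = 3511.407857… → ⌈·⌉ = 3512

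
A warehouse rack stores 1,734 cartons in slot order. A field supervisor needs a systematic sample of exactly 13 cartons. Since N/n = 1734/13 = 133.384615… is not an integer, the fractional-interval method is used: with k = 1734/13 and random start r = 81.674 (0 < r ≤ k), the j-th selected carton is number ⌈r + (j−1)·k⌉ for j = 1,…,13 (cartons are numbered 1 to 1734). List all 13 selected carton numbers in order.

j=1: r + 0k = 81.674 → ⌈·⌉ = 82
j=2: r + 1k = 215.058615… → ⌈·⌉ = 216
j=3: r + 2k = 348.443230… → ⌈·⌉ = 349
j=4: r + 3k = 481.827846… → ⌈·⌉ = 482
j=5: r + 4k = 615.212461… → ⌈·⌉ = 616
j=6: r + 5k = 748.597076… → ⌈·⌉ = 749
j=7: r + 6k = 881.981692… → ⌈·⌉ = 882
j=8: r + 7k = 1015.366307… → ⌈·⌉ = 1016
j=9: r + 8k = 1148.750923… → ⌈·⌉ = 1149
j=10: r + 9k = 1282.135538… → ⌈·⌉ = 1283
j=11: r + 10k = 1415.520153… → ⌈·⌉ = 1416
j=12: r + 11k = 1548.904769… → ⌈·⌉ = 1549
j=13: r + 12k = 1682.289384… → ⌈·⌉ = 1683

82, 216, 349, 482, 616, 749, 882, 1016, 1149, 1283, 1416, 1549, 1683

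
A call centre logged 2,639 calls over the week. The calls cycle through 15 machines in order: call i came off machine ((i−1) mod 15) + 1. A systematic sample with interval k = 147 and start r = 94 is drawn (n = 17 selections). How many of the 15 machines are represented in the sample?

Consecutive selections differ by k = 147, so their machine numbers differ by 147 mod 15 = 12.
gcd(147, 15) = 3, so the sample visits 15/3 = 5 distinct residues mod 15.
Start 94 is machine 4; the machines hit are 1, 4, 7, 10, 13.

5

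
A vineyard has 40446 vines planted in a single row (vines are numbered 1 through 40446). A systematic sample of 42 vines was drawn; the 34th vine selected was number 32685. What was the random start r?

906

k = 40446/42 = 963
r = 32685 − (34−1)×963 = 32685 − 31779 = 906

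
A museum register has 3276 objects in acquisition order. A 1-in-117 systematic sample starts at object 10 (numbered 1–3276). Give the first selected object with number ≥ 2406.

k = 117
Steps past start: ⌈(2406 − 10)/117⌉ = ⌈2396/117⌉ = 21
Selected object: 10 + 21×117 = 2467

2467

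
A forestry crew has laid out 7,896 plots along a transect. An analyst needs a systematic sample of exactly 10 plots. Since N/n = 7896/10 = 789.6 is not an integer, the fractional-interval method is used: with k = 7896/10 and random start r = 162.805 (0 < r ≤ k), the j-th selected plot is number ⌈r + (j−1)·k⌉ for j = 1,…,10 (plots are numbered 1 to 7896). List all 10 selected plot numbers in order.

j=1: r + 0k = 162.805 → ⌈·⌉ = 163
j=2: r + 1k = 952.405 → ⌈·⌉ = 953
j=3: r + 2k = 1742.005 → ⌈·⌉ = 1743
j=4: r + 3k = 2531.605 → ⌈·⌉ = 2532
j=5: r + 4k = 3321.205 → ⌈·⌉ = 3322
j=6: r + 5k = 4110.805 → ⌈·⌉ = 4111
j=7: r + 6k = 4900.405 → ⌈·⌉ = 4901
j=8: r + 7k = 5690.005 → ⌈·⌉ = 5691
j=9: r + 8k = 6479.605 → ⌈·⌉ = 6480
j=10: r + 9k = 7269.205 → ⌈·⌉ = 7270

163, 953, 1743, 2532, 3322, 4111, 4901, 5691, 6480, 7270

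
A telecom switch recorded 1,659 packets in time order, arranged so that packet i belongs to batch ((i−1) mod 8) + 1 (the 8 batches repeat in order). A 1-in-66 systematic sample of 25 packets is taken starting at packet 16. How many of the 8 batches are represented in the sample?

Consecutive selections differ by k = 66, so their batch numbers differ by 66 mod 8 = 2.
gcd(66, 8) = 2, so the sample visits 8/2 = 4 distinct residues mod 8.
Start 16 is batch 8; the batches hit are 2, 4, 6, 8.

4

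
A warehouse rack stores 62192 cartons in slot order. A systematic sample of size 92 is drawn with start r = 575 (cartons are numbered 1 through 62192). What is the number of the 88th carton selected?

59387

k = 62192/92 = 676
88th selection = r + (88−1)·k = 575 + 87×676 = 575 + 58812 = 59387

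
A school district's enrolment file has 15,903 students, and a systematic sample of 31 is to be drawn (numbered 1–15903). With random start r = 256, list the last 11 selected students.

k = N/n = 15903/31 = 513
21st selection = 256 + 20×513 = 10516
22nd: 10516 + 513 = 11029
23rd: 11029 + 513 = 11542
24th: 11542 + 513 = 12055
25th: 12055 + 513 = 12568
26th: 12568 + 513 = 13081
27th: 13081 + 513 = 13594
28th: 13594 + 513 = 14107
29th: 14107 + 513 = 14620
30th: 14620 + 513 = 15133
31st: 15133 + 513 = 15646

10516, 11029, 11542, 12055, 12568, 13081, 13594, 14107, 14620, 15133, 15646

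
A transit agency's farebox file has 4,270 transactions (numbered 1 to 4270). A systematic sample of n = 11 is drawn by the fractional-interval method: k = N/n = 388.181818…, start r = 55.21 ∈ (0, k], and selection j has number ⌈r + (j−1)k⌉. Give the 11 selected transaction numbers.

56, 444, 832, 1220, 1608, 1997, 2385, 2773, 3161, 3549, 3938

j=1: r + 0k = 55.21 → ⌈·⌉ = 56
j=2: r + 1k = 443.391818… → ⌈·⌉ = 444
j=3: r + 2k = 831.573636… → ⌈·⌉ = 832
j=4: r + 3k = 1219.755454… → ⌈·⌉ = 1220
j=5: r + 4k = 1607.937272… → ⌈·⌉ = 1608
j=6: r + 5k = 1996.119090… → ⌈·⌉ = 1997
j=7: r + 6k = 2384.300909… → ⌈·⌉ = 2385
j=8: r + 7k = 2772.482727… → ⌈·⌉ = 2773
j=9: r + 8k = 3160.664545… → ⌈·⌉ = 3161
j=10: r + 9k = 3548.846363… → ⌈·⌉ = 3549
j=11: r + 10k = 3937.028181… → ⌈·⌉ = 3938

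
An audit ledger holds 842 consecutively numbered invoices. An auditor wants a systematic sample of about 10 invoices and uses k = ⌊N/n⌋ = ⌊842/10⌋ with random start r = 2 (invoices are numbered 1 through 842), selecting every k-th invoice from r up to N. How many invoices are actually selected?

k = ⌊842/10⌋ = 84
Achieved size = ⌊(842 − 2)/84⌋ + 1 = ⌊840/84⌋ + 1 = 10 + 1 = 11
(last selection: 2 + 10×84 = 842 ≤ 842; next would be 926 > 842)

11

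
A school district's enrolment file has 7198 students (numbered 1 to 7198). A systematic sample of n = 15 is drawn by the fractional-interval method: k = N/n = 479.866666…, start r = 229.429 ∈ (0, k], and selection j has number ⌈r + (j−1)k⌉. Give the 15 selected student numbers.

j=1: r + 0k = 229.429 → ⌈·⌉ = 230
j=2: r + 1k = 709.295666… → ⌈·⌉ = 710
j=3: r + 2k = 1189.162333… → ⌈·⌉ = 1190
j=4: r + 3k = 1669.029 → ⌈·⌉ = 1670
j=5: r + 4k = 2148.895666… → ⌈·⌉ = 2149
j=6: r + 5k = 2628.762333… → ⌈·⌉ = 2629
j=7: r + 6k = 3108.629 → ⌈·⌉ = 3109
j=8: r + 7k = 3588.495666… → ⌈·⌉ = 3589
j=9: r + 8k = 4068.362333… → ⌈·⌉ = 4069
j=10: r + 9k = 4548.229 → ⌈·⌉ = 4549
j=11: r + 10k = 5028.095666… → ⌈·⌉ = 5029
j=12: r + 11k = 5507.962333… → ⌈·⌉ = 5508
j=13: r + 12k = 5987.829 → ⌈·⌉ = 5988
j=14: r + 13k = 6467.695666… → ⌈·⌉ = 6468
j=15: r + 14k = 6947.562333… → ⌈·⌉ = 6948

230, 710, 1190, 1670, 2149, 2629, 3109, 3589, 4069, 4549, 5029, 5508, 5988, 6468, 6948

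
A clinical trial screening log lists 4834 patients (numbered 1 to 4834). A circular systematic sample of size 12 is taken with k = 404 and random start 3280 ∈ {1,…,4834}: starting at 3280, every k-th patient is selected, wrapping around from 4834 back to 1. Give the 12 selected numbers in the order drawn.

Selection 1: 3280
Selection 2: 3280 + 404 = 3684
Selection 3: 3684 + 404 = 4088
Selection 4: 4088 + 404 = 4492
Selection 5: 4492 + 404 = 4896 → 4896 − 4834 = 62
Selection 6: 62 + 404 = 466
Selection 7: 466 + 404 = 870
Selection 8: 870 + 404 = 1274
Selection 9: 1274 + 404 = 1678
Selection 10: 1678 + 404 = 2082
Selection 11: 2082 + 404 = 2486
Selection 12: 2486 + 404 = 2890

3280, 3684, 4088, 4492, 62, 466, 870, 1274, 1678, 2082, 2486, 2890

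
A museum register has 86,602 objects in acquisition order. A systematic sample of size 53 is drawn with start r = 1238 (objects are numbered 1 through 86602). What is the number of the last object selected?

86206

k = 86602/53 = 1634
53rd selection = r + (53−1)·k = 1238 + 52×1634 = 1238 + 84968 = 86206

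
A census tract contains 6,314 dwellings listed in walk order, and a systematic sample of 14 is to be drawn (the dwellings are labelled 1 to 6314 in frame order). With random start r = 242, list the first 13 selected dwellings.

k = N/n = 6314/14 = 451
dwelling 1: 242
dwelling 2: 242 + 451 = 693
dwelling 3: 693 + 451 = 1144
dwelling 4: 1144 + 451 = 1595
dwelling 5: 1595 + 451 = 2046
dwelling 6: 2046 + 451 = 2497
dwelling 7: 2497 + 451 = 2948
dwelling 8: 2948 + 451 = 3399
dwelling 9: 3399 + 451 = 3850
dwelling 10: 3850 + 451 = 4301
dwelling 11: 4301 + 451 = 4752
dwelling 12: 4752 + 451 = 5203
dwelling 13: 5203 + 451 = 5654

242, 693, 1144, 1595, 2046, 2497, 2948, 3399, 3850, 4301, 4752, 5203, 5654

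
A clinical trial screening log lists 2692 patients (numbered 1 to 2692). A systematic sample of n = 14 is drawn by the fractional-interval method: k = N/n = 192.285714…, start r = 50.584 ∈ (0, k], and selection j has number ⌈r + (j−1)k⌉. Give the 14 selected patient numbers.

51, 243, 436, 628, 820, 1013, 1205, 1397, 1589, 1782, 1974, 2166, 2359, 2551

j=1: r + 0k = 50.584 → ⌈·⌉ = 51
j=2: r + 1k = 242.869714… → ⌈·⌉ = 243
j=3: r + 2k = 435.155428… → ⌈·⌉ = 436
j=4: r + 3k = 627.441142… → ⌈·⌉ = 628
j=5: r + 4k = 819.726857… → ⌈·⌉ = 820
j=6: r + 5k = 1012.012571… → ⌈·⌉ = 1013
j=7: r + 6k = 1204.298285… → ⌈·⌉ = 1205
j=8: r + 7k = 1396.584 → ⌈·⌉ = 1397
j=9: r + 8k = 1588.869714… → ⌈·⌉ = 1589
j=10: r + 9k = 1781.155428… → ⌈·⌉ = 1782
j=11: r + 10k = 1973.441142… → ⌈·⌉ = 1974
j=12: r + 11k = 2165.726857… → ⌈·⌉ = 2166
j=13: r + 12k = 2358.012571… → ⌈·⌉ = 2359
j=14: r + 13k = 2550.298285… → ⌈·⌉ = 2551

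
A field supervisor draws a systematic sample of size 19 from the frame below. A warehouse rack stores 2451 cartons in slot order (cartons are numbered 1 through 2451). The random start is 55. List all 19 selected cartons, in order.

55, 184, 313, 442, 571, 700, 829, 958, 1087, 1216, 1345, 1474, 1603, 1732, 1861, 1990, 2119, 2248, 2377

k = N/n = 2451/19 = 129
carton 1: 55
carton 2: 55 + 129 = 184
carton 3: 184 + 129 = 313
carton 4: 313 + 129 = 442
carton 5: 442 + 129 = 571
carton 6: 571 + 129 = 700
carton 7: 700 + 129 = 829
carton 8: 829 + 129 = 958
carton 9: 958 + 129 = 1087
carton 10: 1087 + 129 = 1216
carton 11: 1216 + 129 = 1345
carton 12: 1345 + 129 = 1474
carton 13: 1474 + 129 = 1603
carton 14: 1603 + 129 = 1732
carton 15: 1732 + 129 = 1861
carton 16: 1861 + 129 = 1990
carton 17: 1990 + 129 = 2119
carton 18: 2119 + 129 = 2248
carton 19: 2248 + 129 = 2377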